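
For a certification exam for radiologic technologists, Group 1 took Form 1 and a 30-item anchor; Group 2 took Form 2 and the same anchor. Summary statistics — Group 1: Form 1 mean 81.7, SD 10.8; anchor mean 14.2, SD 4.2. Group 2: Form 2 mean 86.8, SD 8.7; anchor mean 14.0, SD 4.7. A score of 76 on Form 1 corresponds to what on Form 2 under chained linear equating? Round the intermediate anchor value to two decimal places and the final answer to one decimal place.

83.1

Form 1 → anchor (Group 1): v = (4.2/10.8)(76 − 81.7) + 14.2 = 11.98
anchor → Form 2 (Group 2): y = (8.7/4.7)(11.98 − 14.0) + 86.8 = 83.1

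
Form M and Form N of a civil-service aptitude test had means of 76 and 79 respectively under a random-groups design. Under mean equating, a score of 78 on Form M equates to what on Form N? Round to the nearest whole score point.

81

Mean equating: y = x + (M_Y − M_X) = 78 + (79 − 76) = 81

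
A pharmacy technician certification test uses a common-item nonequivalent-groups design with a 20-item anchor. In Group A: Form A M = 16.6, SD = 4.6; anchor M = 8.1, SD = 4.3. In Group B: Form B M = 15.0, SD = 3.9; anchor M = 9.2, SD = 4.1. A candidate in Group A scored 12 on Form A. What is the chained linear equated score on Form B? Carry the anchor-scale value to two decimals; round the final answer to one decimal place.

Form A → anchor (Group A): v = (4.3/4.6)(12 − 16.6) + 8.1 = 3.80
anchor → Form B (Group B): y = (3.9/4.1)(3.80 − 9.2) + 15.0 = 9.9

9.9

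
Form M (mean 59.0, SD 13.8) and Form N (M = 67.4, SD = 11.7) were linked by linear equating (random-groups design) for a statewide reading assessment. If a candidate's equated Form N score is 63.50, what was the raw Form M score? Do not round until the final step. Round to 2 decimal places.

Invert y = (SD_Y/SD_X)(x − M_X) + M_Y:
x = (SD_X/SD_Y)(y − M_Y) + M_X = (13.8/11.7)(63.50 − 67.4) + 59.0
x = 1.179487 × -3.900 + 59.0 = 54.40

54.40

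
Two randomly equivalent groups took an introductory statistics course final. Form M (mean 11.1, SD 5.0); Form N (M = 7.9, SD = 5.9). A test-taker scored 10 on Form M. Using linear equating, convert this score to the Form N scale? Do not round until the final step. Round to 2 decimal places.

6.60

Linear equating: y = (SD_Y/SD_X)(x − M_X) + M_Y
y = (5.9/5.0)(10 − 11.1) + 7.9
y = 1.180000 × -1.1 + 7.9 = -1.2980 + 7.9 = 6.60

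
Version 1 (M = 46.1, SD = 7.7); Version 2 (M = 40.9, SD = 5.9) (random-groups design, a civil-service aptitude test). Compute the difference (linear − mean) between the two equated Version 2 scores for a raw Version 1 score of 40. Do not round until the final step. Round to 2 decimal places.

1.43

Mean-equated: 40 + (40.9 − 46.1) = 34.80
Linear-equated: (5.9/7.7)(40 − 46.1) + 40.9 = 36.226
Difference = 36.226 − 34.80 = 1.43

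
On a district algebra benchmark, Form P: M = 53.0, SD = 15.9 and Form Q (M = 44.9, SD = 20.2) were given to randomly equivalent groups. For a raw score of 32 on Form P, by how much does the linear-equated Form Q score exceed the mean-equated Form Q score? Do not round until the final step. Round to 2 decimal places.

-5.68

Mean-equated: 32 + (44.9 − 53.0) = 23.90
Linear-equated: (20.2/15.9)(32 − 53.0) + 44.9 = 18.221
Difference = 18.221 − 23.90 = -5.68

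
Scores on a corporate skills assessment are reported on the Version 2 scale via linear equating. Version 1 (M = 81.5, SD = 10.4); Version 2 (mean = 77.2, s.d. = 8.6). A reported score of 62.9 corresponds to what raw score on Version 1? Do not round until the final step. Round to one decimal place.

Invert y = (SD_Y/SD_X)(x − M_X) + M_Y:
x = (SD_X/SD_Y)(y − M_Y) + M_X = (10.4/8.6)(62.9 − 77.2) + 81.5
x = 1.209302 × -14.300 + 81.5 = 64.2

64.2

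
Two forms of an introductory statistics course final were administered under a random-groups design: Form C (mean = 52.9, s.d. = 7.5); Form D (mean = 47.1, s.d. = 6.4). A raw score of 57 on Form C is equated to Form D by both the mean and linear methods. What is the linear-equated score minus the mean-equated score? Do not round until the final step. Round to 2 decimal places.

-0.60

Mean-equated: 57 + (47.1 − 52.9) = 51.20
Linear-equated: (6.4/7.5)(57 − 52.9) + 47.1 = 50.599
Difference = 50.599 − 51.20 = -0.60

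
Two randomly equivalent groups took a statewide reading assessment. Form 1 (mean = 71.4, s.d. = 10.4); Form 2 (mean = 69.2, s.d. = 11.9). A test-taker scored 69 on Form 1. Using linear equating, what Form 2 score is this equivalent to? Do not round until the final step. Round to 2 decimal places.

66.45

Linear equating: y = (SD_Y/SD_X)(x − M_X) + M_Y
y = (11.9/10.4)(69 − 71.4) + 69.2
y = 1.144231 × -2.4 + 69.2 = -2.7462 + 69.2 = 66.45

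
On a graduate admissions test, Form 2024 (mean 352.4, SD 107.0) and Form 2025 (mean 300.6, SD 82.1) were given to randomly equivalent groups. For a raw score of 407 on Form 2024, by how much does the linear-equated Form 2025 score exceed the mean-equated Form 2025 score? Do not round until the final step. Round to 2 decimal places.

Mean-equated: 407 + (300.6 − 352.4) = 355.20
Linear-equated: (82.1/107.0)(407 − 352.4) + 300.6 = 342.494
Difference = 342.494 − 355.20 = -12.71

-12.71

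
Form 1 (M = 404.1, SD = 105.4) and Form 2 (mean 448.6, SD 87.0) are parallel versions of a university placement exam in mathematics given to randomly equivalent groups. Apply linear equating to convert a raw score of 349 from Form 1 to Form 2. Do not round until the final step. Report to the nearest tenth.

403.1

Linear equating: y = (SD_Y/SD_X)(x − M_X) + M_Y
y = (87.0/105.4)(349 − 404.1) + 448.6
y = 0.825427 × -55.1 + 448.6 = -45.4810 + 448.6 = 403.1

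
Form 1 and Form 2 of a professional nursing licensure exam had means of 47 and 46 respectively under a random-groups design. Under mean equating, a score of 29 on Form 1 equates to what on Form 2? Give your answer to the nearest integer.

Mean equating: y = x + (M_Y − M_X) = 29 + (46 − 47) = 28

28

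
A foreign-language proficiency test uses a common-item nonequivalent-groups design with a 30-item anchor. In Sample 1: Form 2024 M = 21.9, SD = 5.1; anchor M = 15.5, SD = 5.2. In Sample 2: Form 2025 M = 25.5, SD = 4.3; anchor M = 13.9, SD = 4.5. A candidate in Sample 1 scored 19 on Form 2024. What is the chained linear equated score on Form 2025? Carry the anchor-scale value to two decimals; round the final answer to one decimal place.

Form 2024 → anchor (Sample 1): v = (5.2/5.1)(19 − 21.9) + 15.5 = 12.54
anchor → Form 2025 (Sample 2): y = (4.3/4.5)(12.54 − 13.9) + 25.5 = 24.2

24.2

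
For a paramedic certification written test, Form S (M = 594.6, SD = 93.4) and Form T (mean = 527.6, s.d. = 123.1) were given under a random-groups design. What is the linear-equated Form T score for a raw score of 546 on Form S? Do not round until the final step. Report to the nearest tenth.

463.5

Linear equating: y = (SD_Y/SD_X)(x − M_X) + M_Y
y = (123.1/93.4)(546 − 594.6) + 527.6
y = 1.317987 × -48.6 + 527.6 = -64.0542 + 527.6 = 463.5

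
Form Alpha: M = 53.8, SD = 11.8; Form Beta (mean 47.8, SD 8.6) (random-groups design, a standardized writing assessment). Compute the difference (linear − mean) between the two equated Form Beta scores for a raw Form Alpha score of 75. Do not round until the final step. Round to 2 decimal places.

-5.75

Mean-equated: 75 + (47.8 − 53.8) = 69.00
Linear-equated: (8.6/11.8)(75 − 53.8) + 47.8 = 63.251
Difference = 63.251 − 69.00 = -5.75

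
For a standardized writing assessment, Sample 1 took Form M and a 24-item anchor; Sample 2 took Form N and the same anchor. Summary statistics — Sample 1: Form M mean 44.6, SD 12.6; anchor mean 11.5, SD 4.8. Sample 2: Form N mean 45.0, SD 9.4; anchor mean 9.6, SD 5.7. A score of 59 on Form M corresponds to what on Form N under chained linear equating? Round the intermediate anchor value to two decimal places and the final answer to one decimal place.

57.2

Form M → anchor (Sample 1): v = (4.8/12.6)(59 − 44.6) + 11.5 = 16.99
anchor → Form N (Sample 2): y = (9.4/5.7)(16.99 − 9.6) + 45.0 = 57.2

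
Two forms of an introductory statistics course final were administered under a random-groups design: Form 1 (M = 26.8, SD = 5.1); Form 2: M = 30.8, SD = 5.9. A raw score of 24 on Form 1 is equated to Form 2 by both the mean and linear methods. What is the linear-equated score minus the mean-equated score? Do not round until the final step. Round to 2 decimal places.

Mean-equated: 24 + (30.8 − 26.8) = 28.00
Linear-equated: (5.9/5.1)(24 − 26.8) + 30.8 = 27.561
Difference = 27.561 − 28.00 = -0.44

-0.44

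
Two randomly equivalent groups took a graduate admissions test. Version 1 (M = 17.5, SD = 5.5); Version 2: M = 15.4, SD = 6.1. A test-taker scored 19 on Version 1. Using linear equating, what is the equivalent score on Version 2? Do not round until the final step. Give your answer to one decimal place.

17.1

Linear equating: y = (SD_Y/SD_X)(x − M_X) + M_Y
y = (6.1/5.5)(19 − 17.5) + 15.4
y = 1.109091 × 1.5 + 15.4 = 1.6636 + 15.4 = 17.1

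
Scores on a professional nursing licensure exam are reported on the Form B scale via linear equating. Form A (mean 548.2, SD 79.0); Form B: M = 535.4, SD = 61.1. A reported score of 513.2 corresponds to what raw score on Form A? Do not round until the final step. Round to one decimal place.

519.5

Invert y = (SD_Y/SD_X)(x − M_X) + M_Y:
x = (SD_X/SD_Y)(y − M_Y) + M_X = (79.0/61.1)(513.2 − 535.4) + 548.2
x = 1.292962 × -22.200 + 548.2 = 519.5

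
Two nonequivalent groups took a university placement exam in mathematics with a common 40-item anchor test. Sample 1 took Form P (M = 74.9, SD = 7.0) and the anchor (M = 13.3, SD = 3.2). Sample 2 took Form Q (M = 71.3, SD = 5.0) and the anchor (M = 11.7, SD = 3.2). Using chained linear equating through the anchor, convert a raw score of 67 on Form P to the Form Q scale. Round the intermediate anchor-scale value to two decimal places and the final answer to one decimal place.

68.2

Form P → anchor (Sample 1): v = (3.2/7.0)(67 − 74.9) + 13.3 = 9.69
anchor → Form Q (Sample 2): y = (5.0/3.2)(9.69 − 11.7) + 71.3 = 68.2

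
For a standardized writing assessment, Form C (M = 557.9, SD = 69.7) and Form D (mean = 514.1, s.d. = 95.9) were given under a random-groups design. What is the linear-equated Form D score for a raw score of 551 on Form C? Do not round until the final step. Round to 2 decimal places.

504.61

Linear equating: y = (SD_Y/SD_X)(x − M_X) + M_Y
y = (95.9/69.7)(551 − 557.9) + 514.1
y = 1.375897 × -6.9 + 514.1 = -9.4937 + 514.1 = 504.61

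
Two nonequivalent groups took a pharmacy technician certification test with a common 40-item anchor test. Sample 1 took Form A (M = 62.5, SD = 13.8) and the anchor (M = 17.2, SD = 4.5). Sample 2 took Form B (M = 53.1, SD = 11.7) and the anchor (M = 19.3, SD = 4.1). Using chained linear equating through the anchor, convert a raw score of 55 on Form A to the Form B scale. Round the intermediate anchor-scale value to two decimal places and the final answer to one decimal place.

40.1

Form A → anchor (Sample 1): v = (4.5/13.8)(55 − 62.5) + 17.2 = 14.75
anchor → Form B (Sample 2): y = (11.7/4.1)(14.75 − 19.3) + 53.1 = 40.1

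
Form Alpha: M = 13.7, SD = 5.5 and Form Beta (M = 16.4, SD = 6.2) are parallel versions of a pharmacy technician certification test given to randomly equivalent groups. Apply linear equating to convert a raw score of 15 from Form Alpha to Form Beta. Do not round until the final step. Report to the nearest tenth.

Linear equating: y = (SD_Y/SD_X)(x − M_X) + M_Y
y = (6.2/5.5)(15 − 13.7) + 16.4
y = 1.127273 × 1.3 + 16.4 = 1.4655 + 16.4 = 17.9

17.9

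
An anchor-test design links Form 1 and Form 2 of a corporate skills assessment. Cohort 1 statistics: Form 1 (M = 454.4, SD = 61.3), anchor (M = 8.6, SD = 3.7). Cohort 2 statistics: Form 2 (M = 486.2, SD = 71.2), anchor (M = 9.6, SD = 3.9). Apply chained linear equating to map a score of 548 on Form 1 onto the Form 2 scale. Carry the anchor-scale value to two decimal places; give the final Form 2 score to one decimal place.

Form 1 → anchor (Cohort 1): v = (3.7/61.3)(548 − 454.4) + 8.6 = 14.25
anchor → Form 2 (Cohort 2): y = (71.2/3.9)(14.25 − 9.6) + 486.2 = 571.1

571.1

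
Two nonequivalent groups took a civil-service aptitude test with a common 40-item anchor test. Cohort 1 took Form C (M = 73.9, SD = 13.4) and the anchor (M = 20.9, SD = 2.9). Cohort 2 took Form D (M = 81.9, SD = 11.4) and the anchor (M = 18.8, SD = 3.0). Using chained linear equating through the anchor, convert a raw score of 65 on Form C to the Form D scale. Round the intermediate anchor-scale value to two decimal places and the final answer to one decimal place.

Form C → anchor (Cohort 1): v = (2.9/13.4)(65 − 73.9) + 20.9 = 18.97
anchor → Form D (Cohort 2): y = (11.4/3.0)(18.97 − 18.8) + 81.9 = 82.5

82.5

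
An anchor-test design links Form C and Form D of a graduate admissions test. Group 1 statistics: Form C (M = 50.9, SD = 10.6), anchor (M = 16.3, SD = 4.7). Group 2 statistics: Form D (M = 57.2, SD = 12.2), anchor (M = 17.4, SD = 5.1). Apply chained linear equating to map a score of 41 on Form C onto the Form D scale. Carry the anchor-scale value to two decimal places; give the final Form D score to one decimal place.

44.1

Form C → anchor (Group 1): v = (4.7/10.6)(41 − 50.9) + 16.3 = 11.91
anchor → Form D (Group 2): y = (12.2/5.1)(11.91 − 17.4) + 57.2 = 44.1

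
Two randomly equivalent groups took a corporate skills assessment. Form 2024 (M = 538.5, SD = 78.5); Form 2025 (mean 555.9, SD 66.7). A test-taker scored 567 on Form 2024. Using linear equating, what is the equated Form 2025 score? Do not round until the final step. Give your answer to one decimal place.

580.1

Linear equating: y = (SD_Y/SD_X)(x − M_X) + M_Y
y = (66.7/78.5)(567 − 538.5) + 555.9
y = 0.849682 × 28.5 + 555.9 = 24.2159 + 555.9 = 580.1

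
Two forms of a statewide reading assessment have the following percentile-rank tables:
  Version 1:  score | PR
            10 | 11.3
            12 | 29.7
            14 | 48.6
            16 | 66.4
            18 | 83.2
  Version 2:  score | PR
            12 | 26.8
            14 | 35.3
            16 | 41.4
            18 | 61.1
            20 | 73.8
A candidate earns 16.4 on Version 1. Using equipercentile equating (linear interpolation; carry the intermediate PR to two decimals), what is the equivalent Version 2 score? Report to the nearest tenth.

PR of 16.4 on Version 1: 66.4 + (16.4 − 16)/(18 − 16) × (83.2 − 66.4) = 69.76
On Version 2, PR 69.76 falls between score 18 (PR 61.1) and 20 (PR 73.8).
Interpolate: 18 + (69.76 − 61.1)/(73.8 − 61.1) × (20 − 18) = 19.4

19.4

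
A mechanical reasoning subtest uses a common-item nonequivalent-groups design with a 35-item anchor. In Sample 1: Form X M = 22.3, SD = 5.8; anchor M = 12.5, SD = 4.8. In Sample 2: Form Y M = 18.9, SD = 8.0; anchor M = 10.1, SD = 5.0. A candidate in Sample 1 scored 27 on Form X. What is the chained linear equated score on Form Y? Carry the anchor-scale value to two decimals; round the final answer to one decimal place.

Form X → anchor (Sample 1): v = (4.8/5.8)(27 − 22.3) + 12.5 = 16.39
anchor → Form Y (Sample 2): y = (8.0/5.0)(16.39 − 10.1) + 18.9 = 29.0

29.0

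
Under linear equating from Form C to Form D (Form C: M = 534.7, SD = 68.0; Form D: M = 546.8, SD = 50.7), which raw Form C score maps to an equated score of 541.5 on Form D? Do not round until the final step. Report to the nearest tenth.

527.6

Invert y = (SD_Y/SD_X)(x − M_X) + M_Y:
x = (SD_X/SD_Y)(y − M_Y) + M_X = (68.0/50.7)(541.5 − 546.8) + 534.7
x = 1.341223 × -5.300 + 534.7 = 527.6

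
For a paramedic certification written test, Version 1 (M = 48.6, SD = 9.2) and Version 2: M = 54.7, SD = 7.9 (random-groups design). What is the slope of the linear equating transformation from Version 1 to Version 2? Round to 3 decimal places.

A = SD_Y / SD_X = 7.9 / 9.2 = 0.859

0.859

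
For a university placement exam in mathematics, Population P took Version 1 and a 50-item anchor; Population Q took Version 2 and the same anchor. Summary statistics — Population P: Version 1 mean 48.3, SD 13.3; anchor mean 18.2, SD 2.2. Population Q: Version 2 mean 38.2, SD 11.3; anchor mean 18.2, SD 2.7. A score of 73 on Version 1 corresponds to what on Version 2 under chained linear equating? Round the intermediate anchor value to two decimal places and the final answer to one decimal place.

55.3

Version 1 → anchor (Population P): v = (2.2/13.3)(73 − 48.3) + 18.2 = 22.29
anchor → Version 2 (Population Q): y = (11.3/2.7)(22.29 − 18.2) + 38.2 = 55.3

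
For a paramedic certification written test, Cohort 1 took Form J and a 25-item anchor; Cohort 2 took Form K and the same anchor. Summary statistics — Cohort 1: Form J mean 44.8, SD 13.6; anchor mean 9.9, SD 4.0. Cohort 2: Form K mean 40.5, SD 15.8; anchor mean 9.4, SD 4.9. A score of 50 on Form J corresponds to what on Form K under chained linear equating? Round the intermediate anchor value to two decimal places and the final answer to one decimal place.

47.0

Form J → anchor (Cohort 1): v = (4.0/13.6)(50 − 44.8) + 9.9 = 11.43
anchor → Form K (Cohort 2): y = (15.8/4.9)(11.43 − 9.4) + 40.5 = 47.0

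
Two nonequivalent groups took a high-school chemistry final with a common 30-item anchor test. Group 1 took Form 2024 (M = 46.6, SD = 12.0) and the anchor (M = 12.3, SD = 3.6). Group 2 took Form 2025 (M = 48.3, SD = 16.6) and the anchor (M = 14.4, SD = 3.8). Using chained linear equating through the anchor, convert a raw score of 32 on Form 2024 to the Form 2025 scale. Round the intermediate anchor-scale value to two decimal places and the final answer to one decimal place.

Form 2024 → anchor (Group 1): v = (3.6/12.0)(32 − 46.6) + 12.3 = 7.92
anchor → Form 2025 (Group 2): y = (16.6/3.8)(7.92 − 14.4) + 48.3 = 20.0

20.0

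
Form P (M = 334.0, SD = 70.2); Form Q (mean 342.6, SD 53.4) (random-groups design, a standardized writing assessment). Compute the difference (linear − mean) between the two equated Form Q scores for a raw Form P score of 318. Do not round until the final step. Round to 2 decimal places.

3.83

Mean-equated: 318 + (342.6 − 334.0) = 326.60
Linear-equated: (53.4/70.2)(318 − 334.0) + 342.6 = 330.429
Difference = 330.429 − 326.60 = 3.83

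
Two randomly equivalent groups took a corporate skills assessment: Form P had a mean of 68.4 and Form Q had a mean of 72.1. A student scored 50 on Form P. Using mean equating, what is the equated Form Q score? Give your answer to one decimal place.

53.7

Mean equating: y = x + (M_Y − M_X) = 50 + (72.1 − 68.4) = 53.7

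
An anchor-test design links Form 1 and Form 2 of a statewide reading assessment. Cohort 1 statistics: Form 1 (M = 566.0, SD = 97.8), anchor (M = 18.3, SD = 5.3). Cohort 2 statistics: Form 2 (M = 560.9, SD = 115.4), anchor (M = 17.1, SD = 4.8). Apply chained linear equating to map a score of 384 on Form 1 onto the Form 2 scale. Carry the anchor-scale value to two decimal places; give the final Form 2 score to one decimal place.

Form 1 → anchor (Cohort 1): v = (5.3/97.8)(384 − 566.0) + 18.3 = 8.44
anchor → Form 2 (Cohort 2): y = (115.4/4.8)(8.44 − 17.1) + 560.9 = 352.7

352.7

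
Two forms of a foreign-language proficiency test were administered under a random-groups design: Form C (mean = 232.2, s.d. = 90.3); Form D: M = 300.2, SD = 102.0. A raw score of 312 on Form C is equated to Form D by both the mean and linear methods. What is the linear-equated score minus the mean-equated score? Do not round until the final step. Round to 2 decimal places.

Mean-equated: 312 + (300.2 − 232.2) = 380.00
Linear-equated: (102.0/90.3)(312 − 232.2) + 300.2 = 390.340
Difference = 390.340 − 380.00 = 10.34

10.34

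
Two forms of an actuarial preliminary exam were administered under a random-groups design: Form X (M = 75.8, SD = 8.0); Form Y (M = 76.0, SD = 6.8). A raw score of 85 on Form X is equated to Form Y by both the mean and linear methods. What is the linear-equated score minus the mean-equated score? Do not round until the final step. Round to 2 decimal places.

Mean-equated: 85 + (76.0 − 75.8) = 85.20
Linear-equated: (6.8/8.0)(85 − 75.8) + 76.0 = 83.820
Difference = 83.820 − 85.20 = -1.38

-1.38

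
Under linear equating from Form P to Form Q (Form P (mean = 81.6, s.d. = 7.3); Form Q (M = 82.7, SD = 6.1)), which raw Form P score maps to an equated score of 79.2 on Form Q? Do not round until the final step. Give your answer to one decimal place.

77.4

Invert y = (SD_Y/SD_X)(x − M_X) + M_Y:
x = (SD_X/SD_Y)(y − M_Y) + M_X = (7.3/6.1)(79.2 − 82.7) + 81.6
x = 1.196721 × -3.500 + 81.6 = 77.4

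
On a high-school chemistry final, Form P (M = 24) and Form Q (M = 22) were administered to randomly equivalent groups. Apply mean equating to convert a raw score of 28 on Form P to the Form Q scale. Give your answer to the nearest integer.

26

Mean equating: y = x + (M_Y − M_X) = 28 + (22 − 24) = 26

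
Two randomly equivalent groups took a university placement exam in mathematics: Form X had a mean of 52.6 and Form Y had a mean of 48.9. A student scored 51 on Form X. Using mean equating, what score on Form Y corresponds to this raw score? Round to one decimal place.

47.3

Mean equating: y = x + (M_Y − M_X) = 51 + (48.9 − 52.6) = 47.3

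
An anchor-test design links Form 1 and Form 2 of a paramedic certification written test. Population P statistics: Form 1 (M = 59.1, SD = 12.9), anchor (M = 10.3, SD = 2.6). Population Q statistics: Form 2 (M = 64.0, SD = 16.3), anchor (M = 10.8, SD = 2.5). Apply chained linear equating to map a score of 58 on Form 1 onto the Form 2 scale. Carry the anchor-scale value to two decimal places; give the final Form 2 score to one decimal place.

Form 1 → anchor (Population P): v = (2.6/12.9)(58 − 59.1) + 10.3 = 10.08
anchor → Form 2 (Population Q): y = (16.3/2.5)(10.08 − 10.8) + 64.0 = 59.3

59.3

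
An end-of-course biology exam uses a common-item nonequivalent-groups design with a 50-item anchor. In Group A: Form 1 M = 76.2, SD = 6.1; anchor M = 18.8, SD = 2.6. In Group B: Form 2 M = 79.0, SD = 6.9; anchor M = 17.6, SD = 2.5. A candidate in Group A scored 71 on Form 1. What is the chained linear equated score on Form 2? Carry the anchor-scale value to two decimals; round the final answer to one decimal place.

76.2

Form 1 → anchor (Group A): v = (2.6/6.1)(71 − 76.2) + 18.8 = 16.58
anchor → Form 2 (Group B): y = (6.9/2.5)(16.58 − 17.6) + 79.0 = 76.2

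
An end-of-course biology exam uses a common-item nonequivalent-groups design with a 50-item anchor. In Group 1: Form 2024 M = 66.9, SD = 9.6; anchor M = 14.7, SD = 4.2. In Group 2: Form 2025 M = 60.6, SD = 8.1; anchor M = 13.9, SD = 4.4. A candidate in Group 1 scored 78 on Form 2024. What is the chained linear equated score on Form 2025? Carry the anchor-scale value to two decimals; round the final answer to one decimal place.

71.0

Form 2024 → anchor (Group 1): v = (4.2/9.6)(78 − 66.9) + 14.7 = 19.56
anchor → Form 2025 (Group 2): y = (8.1/4.4)(19.56 − 13.9) + 60.6 = 71.0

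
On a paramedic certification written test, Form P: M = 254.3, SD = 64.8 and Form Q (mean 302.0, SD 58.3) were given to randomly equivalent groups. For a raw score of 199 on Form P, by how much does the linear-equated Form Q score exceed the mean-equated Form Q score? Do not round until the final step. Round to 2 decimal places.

Mean-equated: 199 + (302.0 − 254.3) = 246.70
Linear-equated: (58.3/64.8)(199 − 254.3) + 302.0 = 252.247
Difference = 252.247 − 246.70 = 5.55

5.55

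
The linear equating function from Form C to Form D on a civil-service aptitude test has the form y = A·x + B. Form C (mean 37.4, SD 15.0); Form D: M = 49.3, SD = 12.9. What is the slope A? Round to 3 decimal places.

0.860

A = SD_Y / SD_X = 12.9 / 15.0 = 0.860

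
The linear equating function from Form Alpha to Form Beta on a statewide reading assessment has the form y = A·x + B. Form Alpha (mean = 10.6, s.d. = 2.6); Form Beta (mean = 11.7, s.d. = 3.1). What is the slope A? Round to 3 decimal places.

A = SD_Y / SD_X = 3.1 / 2.6 = 1.192

1.192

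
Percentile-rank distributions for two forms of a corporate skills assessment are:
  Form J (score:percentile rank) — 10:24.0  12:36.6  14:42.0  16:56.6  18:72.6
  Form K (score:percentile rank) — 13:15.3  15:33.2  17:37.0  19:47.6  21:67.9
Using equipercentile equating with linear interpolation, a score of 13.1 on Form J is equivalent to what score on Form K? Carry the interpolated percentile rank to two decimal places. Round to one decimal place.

17.5

PR of 13.1 on Form J: 36.6 + (13.1 − 12)/(14 − 12) × (42.0 − 36.6) = 39.57
On Form K, PR 39.57 falls between score 17 (PR 37.0) and 19 (PR 47.6).
Interpolate: 17 + (39.57 − 37.0)/(47.6 − 37.0) × (19 − 17) = 17.5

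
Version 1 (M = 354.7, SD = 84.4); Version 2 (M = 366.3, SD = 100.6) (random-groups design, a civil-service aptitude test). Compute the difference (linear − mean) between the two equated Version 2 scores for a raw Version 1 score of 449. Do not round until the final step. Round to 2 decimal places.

Mean-equated: 449 + (366.3 − 354.7) = 460.60
Linear-equated: (100.6/84.4)(449 − 354.7) + 366.3 = 478.700
Difference = 478.700 − 460.60 = 18.10

18.10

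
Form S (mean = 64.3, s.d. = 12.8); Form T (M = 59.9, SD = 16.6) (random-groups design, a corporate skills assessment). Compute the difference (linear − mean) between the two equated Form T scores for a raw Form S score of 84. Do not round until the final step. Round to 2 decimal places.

Mean-equated: 84 + (59.9 − 64.3) = 79.60
Linear-equated: (16.6/12.8)(84 − 64.3) + 59.9 = 85.448
Difference = 85.448 − 79.60 = 5.85

5.85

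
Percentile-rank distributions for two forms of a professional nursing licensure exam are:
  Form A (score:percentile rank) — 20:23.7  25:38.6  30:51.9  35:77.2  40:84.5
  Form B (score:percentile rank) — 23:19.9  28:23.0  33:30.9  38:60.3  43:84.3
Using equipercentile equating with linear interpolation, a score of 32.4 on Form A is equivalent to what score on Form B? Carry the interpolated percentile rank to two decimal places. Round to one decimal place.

38.8

PR of 32.4 on Form A: 51.9 + (32.4 − 30)/(35 − 30) × (77.2 − 51.9) = 64.04
On Form B, PR 64.04 falls between score 38 (PR 60.3) and 43 (PR 84.3).
Interpolate: 38 + (64.04 − 60.3)/(84.3 − 60.3) × (43 − 38) = 38.8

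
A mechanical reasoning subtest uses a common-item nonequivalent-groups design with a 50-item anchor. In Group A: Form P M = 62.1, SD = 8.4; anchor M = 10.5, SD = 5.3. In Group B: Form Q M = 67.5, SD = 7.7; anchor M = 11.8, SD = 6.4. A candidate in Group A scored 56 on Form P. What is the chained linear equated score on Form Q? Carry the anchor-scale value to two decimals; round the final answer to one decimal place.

Form P → anchor (Group A): v = (5.3/8.4)(56 − 62.1) + 10.5 = 6.65
anchor → Form Q (Group B): y = (7.7/6.4)(6.65 − 11.8) + 67.5 = 61.3

61.3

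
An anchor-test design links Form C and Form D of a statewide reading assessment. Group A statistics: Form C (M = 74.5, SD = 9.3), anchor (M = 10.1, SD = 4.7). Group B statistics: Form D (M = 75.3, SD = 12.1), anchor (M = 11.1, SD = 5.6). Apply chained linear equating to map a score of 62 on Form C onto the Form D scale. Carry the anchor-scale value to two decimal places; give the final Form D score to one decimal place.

59.5

Form C → anchor (Group A): v = (4.7/9.3)(62 − 74.5) + 10.1 = 3.78
anchor → Form D (Group B): y = (12.1/5.6)(3.78 − 11.1) + 75.3 = 59.5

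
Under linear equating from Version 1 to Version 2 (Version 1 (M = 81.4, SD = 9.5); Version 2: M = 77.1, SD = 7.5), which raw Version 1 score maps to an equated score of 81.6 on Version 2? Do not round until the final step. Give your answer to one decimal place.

87.1

Invert y = (SD_Y/SD_X)(x − M_X) + M_Y:
x = (SD_X/SD_Y)(y − M_Y) + M_X = (9.5/7.5)(81.6 − 77.1) + 81.4
x = 1.266667 × 4.500 + 81.4 = 87.1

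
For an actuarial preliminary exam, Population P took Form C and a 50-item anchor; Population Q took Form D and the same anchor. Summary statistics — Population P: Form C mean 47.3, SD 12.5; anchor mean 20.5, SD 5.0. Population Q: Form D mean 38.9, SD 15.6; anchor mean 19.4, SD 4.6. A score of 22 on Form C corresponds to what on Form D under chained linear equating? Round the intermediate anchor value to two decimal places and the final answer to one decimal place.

8.3

Form C → anchor (Population P): v = (5.0/12.5)(22 − 47.3) + 20.5 = 10.38
anchor → Form D (Population Q): y = (15.6/4.6)(10.38 − 19.4) + 38.9 = 8.3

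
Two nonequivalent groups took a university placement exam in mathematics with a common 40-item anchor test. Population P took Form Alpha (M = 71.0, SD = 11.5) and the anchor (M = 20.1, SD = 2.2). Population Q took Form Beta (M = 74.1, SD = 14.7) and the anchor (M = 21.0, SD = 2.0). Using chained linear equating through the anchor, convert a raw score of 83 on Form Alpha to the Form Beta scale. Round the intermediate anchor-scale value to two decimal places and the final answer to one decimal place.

Form Alpha → anchor (Population P): v = (2.2/11.5)(83 − 71.0) + 20.1 = 22.40
anchor → Form Beta (Population Q): y = (14.7/2.0)(22.40 − 21.0) + 74.1 = 84.4

84.4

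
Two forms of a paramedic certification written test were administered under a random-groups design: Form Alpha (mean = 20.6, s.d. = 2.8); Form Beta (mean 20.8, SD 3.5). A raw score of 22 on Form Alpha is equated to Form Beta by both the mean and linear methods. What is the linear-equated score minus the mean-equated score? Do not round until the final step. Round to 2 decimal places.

0.35

Mean-equated: 22 + (20.8 − 20.6) = 22.20
Linear-equated: (3.5/2.8)(22 − 20.6) + 20.8 = 22.550
Difference = 22.550 − 22.20 = 0.35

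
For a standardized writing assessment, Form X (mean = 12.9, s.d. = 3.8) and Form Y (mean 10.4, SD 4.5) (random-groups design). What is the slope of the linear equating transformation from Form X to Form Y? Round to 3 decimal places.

A = SD_Y / SD_X = 4.5 / 3.8 = 1.184

1.184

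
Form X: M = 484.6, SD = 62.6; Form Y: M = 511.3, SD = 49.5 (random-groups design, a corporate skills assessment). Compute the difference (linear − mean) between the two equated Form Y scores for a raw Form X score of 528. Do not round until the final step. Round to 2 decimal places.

-9.08

Mean-equated: 528 + (511.3 − 484.6) = 554.70
Linear-equated: (49.5/62.6)(528 − 484.6) + 511.3 = 545.618
Difference = 545.618 − 554.70 = -9.08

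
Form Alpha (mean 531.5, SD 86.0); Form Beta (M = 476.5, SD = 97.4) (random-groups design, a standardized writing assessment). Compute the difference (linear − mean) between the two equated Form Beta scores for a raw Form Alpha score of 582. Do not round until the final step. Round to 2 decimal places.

6.69

Mean-equated: 582 + (476.5 − 531.5) = 527.00
Linear-equated: (97.4/86.0)(582 − 531.5) + 476.5 = 533.694
Difference = 533.694 − 527.00 = 6.69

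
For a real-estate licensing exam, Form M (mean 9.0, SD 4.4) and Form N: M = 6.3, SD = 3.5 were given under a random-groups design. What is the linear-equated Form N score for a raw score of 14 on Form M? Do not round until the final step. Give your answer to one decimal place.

Linear equating: y = (SD_Y/SD_X)(x − M_X) + M_Y
y = (3.5/4.4)(14 − 9.0) + 6.3
y = 0.795455 × 5.0 + 6.3 = 3.9773 + 6.3 = 10.3

10.3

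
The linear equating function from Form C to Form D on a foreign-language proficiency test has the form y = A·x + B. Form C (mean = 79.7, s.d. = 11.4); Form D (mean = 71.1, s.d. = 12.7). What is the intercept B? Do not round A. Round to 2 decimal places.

A = SD_Y / SD_X = 12.7 / 11.4 = 1.114035
B = M_Y − A·M_X = 71.1 − 1.114035 × 79.7 = -17.69

-17.69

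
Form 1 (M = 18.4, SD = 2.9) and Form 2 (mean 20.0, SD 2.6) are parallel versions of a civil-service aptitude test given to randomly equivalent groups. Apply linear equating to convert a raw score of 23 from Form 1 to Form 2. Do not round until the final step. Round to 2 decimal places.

Linear equating: y = (SD_Y/SD_X)(x − M_X) + M_Y
y = (2.6/2.9)(23 − 18.4) + 20.0
y = 0.896552 × 4.6 + 20.0 = 4.1241 + 20.0 = 24.12

24.12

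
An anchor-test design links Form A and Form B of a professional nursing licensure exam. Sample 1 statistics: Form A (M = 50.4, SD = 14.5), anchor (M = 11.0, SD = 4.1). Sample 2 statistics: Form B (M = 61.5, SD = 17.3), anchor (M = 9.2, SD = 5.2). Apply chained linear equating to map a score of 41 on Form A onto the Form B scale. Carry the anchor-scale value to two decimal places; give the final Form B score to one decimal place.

Form A → anchor (Sample 1): v = (4.1/14.5)(41 − 50.4) + 11.0 = 8.34
anchor → Form B (Sample 2): y = (17.3/5.2)(8.34 − 9.2) + 61.5 = 58.6

58.6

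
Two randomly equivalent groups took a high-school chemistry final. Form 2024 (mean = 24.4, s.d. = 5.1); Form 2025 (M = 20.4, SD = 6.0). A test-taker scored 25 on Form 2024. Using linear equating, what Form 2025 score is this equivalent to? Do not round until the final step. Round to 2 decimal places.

Linear equating: y = (SD_Y/SD_X)(x − M_X) + M_Y
y = (6.0/5.1)(25 − 24.4) + 20.4
y = 1.176471 × 0.6 + 20.4 = 0.7059 + 20.4 = 21.11

21.11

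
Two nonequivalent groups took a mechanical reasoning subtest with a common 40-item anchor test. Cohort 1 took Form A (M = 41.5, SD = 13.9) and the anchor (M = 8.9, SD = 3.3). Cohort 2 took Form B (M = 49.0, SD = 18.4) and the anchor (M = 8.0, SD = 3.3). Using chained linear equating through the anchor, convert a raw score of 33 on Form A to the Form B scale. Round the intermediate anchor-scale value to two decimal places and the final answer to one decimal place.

42.8

Form A → anchor (Cohort 1): v = (3.3/13.9)(33 − 41.5) + 8.9 = 6.88
anchor → Form B (Cohort 2): y = (18.4/3.3)(6.88 − 8.0) + 49.0 = 42.8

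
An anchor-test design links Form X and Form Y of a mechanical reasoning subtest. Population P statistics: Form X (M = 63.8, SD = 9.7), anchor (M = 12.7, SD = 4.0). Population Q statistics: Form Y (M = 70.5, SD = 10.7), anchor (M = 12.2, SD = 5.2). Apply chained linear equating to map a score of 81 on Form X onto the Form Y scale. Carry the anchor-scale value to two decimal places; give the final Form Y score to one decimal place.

86.1

Form X → anchor (Population P): v = (4.0/9.7)(81 − 63.8) + 12.7 = 19.79
anchor → Form Y (Population Q): y = (10.7/5.2)(19.79 − 12.2) + 70.5 = 86.1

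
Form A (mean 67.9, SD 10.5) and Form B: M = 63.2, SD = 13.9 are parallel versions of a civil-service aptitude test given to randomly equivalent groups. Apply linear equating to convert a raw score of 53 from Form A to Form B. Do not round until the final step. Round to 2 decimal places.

43.48

Linear equating: y = (SD_Y/SD_X)(x − M_X) + M_Y
y = (13.9/10.5)(53 − 67.9) + 63.2
y = 1.323810 × -14.9 + 63.2 = -19.7248 + 63.2 = 43.48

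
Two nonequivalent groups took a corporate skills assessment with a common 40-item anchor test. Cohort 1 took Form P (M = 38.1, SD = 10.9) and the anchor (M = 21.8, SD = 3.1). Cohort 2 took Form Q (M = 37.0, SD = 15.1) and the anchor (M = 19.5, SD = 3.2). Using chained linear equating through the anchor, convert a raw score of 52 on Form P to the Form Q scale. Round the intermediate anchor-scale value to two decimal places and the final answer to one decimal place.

66.5

Form P → anchor (Cohort 1): v = (3.1/10.9)(52 − 38.1) + 21.8 = 25.75
anchor → Form Q (Cohort 2): y = (15.1/3.2)(25.75 − 19.5) + 37.0 = 66.5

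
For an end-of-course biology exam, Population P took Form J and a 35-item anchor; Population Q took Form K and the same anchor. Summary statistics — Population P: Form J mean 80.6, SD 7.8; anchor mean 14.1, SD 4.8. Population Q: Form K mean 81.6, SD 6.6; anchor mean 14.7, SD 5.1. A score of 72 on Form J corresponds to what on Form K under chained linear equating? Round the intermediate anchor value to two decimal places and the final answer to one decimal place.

Form J → anchor (Population P): v = (4.8/7.8)(72 − 80.6) + 14.1 = 8.81
anchor → Form K (Population Q): y = (6.6/5.1)(8.81 − 14.7) + 81.6 = 74.0

74.0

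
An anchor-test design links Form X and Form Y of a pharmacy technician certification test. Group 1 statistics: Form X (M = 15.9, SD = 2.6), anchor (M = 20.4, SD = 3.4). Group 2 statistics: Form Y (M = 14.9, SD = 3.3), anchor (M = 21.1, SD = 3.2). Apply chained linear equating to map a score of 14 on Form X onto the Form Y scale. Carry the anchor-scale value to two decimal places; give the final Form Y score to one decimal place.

Form X → anchor (Group 1): v = (3.4/2.6)(14 − 15.9) + 20.4 = 17.92
anchor → Form Y (Group 2): y = (3.3/3.2)(17.92 − 21.1) + 14.9 = 11.6

11.6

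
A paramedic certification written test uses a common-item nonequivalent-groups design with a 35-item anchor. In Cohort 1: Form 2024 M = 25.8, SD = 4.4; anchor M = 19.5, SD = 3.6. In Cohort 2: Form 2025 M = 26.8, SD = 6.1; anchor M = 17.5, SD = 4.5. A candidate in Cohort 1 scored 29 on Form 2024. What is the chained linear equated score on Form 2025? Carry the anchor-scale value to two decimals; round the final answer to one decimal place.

Form 2024 → anchor (Cohort 1): v = (3.6/4.4)(29 − 25.8) + 19.5 = 22.12
anchor → Form 2025 (Cohort 2): y = (6.1/4.5)(22.12 − 17.5) + 26.8 = 33.1

33.1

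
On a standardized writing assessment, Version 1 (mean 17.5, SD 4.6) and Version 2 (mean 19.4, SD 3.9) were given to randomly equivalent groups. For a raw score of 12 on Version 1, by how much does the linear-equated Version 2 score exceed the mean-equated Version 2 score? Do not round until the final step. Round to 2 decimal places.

0.84

Mean-equated: 12 + (19.4 − 17.5) = 13.90
Linear-equated: (3.9/4.6)(12 − 17.5) + 19.4 = 14.737
Difference = 14.737 − 13.90 = 0.84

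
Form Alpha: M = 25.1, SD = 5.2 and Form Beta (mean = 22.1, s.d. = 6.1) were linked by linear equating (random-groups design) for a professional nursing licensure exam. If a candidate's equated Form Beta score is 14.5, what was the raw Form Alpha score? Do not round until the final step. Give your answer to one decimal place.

Invert y = (SD_Y/SD_X)(x − M_X) + M_Y:
x = (SD_X/SD_Y)(y − M_Y) + M_X = (5.2/6.1)(14.5 − 22.1) + 25.1
x = 0.852459 × -7.600 + 25.1 = 18.6

18.6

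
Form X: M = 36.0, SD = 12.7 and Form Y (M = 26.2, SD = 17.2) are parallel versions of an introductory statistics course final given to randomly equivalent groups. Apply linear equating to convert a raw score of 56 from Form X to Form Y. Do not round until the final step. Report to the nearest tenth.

53.3

Linear equating: y = (SD_Y/SD_X)(x − M_X) + M_Y
y = (17.2/12.7)(56 − 36.0) + 26.2
y = 1.354331 × 20.0 + 26.2 = 27.0866 + 26.2 = 53.3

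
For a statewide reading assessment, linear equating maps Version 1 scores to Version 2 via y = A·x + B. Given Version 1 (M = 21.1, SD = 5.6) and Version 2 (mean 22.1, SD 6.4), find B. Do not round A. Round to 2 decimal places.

-2.01

A = SD_Y / SD_X = 6.4 / 5.6 = 1.142857
B = M_Y − A·M_X = 22.1 − 1.142857 × 21.1 = -2.01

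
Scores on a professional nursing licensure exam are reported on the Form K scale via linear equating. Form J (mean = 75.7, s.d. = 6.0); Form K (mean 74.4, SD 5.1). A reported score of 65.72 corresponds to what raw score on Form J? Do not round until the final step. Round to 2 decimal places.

65.49

Invert y = (SD_Y/SD_X)(x − M_X) + M_Y:
x = (SD_X/SD_Y)(y − M_Y) + M_X = (6.0/5.1)(65.72 − 74.4) + 75.7
x = 1.176471 × -8.680 + 75.7 = 65.49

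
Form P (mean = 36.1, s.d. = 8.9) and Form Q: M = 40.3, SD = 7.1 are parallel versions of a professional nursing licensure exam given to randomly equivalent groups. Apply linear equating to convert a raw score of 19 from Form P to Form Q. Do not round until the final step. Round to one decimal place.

26.7

Linear equating: y = (SD_Y/SD_X)(x − M_X) + M_Y
y = (7.1/8.9)(19 − 36.1) + 40.3
y = 0.797753 × -17.1 + 40.3 = -13.6416 + 40.3 = 26.7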